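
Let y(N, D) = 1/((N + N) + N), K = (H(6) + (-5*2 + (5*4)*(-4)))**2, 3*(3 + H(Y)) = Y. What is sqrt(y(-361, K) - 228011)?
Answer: I*sqrt(740807742)/57 ≈ 477.5*I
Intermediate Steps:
H(Y) = -3 + Y/3
K = 8281 (K = ((-3 + (1/3)*6) + (-5*2 + (5*4)*(-4)))**2 = ((-3 + 2) + (-10 + 20*(-4)))**2 = (-1 + (-10 - 80))**2 = (-1 - 90)**2 = (-91)**2 = 8281)
y(N, D) = 1/(3*N) (y(N, D) = 1/(2*N + N) = 1/(3*N))
sqrt(y(-361, K) - 228011) = sqrt((1/3)/(-361) - 228011) = sqrt((1/3)*(-1/361) - 228011) = sqrt(-1/1083 - 228011) = sqrt(-246935914/1083) = I*sqrt(740807742)/57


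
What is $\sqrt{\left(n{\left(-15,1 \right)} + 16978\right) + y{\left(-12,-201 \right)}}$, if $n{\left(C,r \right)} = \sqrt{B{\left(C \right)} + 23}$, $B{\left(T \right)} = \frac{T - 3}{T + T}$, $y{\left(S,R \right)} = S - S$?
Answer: $\frac{\sqrt{424450 + 5 \sqrt{590}}}{5} \approx 130.32$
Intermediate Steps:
$y{\left(S,R \right)} = 0$
$B{\left(T \right)} = \frac{-3 + T}{2 T}$
$n{\left(C,r \right)} = \sqrt{23 + \frac{-3 + C}{2 C}}$ ($n{\left(C,r \right)} = \sqrt{\frac{-3 + C}{2 C} + 23} = \sqrt{23 + \frac{-3 + C}{2 C}}$)
$\sqrt{\left(n{\left(-15,1 \right)} + 16978\right) + y{\left(-12,-201 \right)}} = \sqrt{\left(\frac{\sqrt{94 - \frac{6}{-15}}}{2} + 16978\right) + 0} = \sqrt{\left(\frac{\sqrt{94 - - \frac{2}{5}}}{2} + 16978\right) + 0} = \sqrt{\left(\frac{\sqrt{94 + \frac{2}{5}}}{2} + 16978\right) + 0} = \sqrt{\left(\frac{\sqrt{\frac{472}{5}}}{2} + 16978\right) + 0} = \sqrt{\left(\frac{\frac{2}{5} \sqrt{590}}{2} + 16978\right) + 0} = \sqrt{\left(\frac{\sqrt{590}}{5} + 16978\right) + 0} = \sqrt{\left(16978 + \frac{\sqrt{590}}{5}\right) + 0} = \sqrt{16978 + \frac{\sqrt{590}}{5}}$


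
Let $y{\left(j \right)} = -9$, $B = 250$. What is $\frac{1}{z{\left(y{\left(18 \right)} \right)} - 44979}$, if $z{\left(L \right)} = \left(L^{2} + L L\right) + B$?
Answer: $- \frac{1}{44567} \approx -2.2438 \cdot 10^{-5}$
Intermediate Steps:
$z{\left(L \right)} = 250 + 2 L^{2}$ ($z{\left(L \right)} = \left(L^{2} + L L\right) + 250 = \left(L^{2} + L^{2}\right) + 250 = 2 L^{2} + 250 = 250 + 2 L^{2}$)
$\frac{1}{z{\left(y{\left(18 \right)} \right)} - 44979} = \frac{1}{\left(250 + 2 \left(-9\right)^{2}\right) - 44979} = \frac{1}{\left(250 + 2 \cdot 81\right) - 44979} = \frac{1}{\left(250 + 162\right) - 44979} = \frac{1}{412 - 44979} = \frac{1}{-44567} = - \frac{1}{44567}$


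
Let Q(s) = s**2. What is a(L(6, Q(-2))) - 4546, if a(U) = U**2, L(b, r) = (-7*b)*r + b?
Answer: 21698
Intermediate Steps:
L(b, r) = b - 7*b*r (L(b, r) = -7*b*r + b = b - 7*b*r)
a(L(6, Q(-2))) - 4546 = (6*(1 - 7*(-2)**2))**2 - 4546 = (6*(1 - 7*4))**2 - 4546 = (6*(1 - 28))**2 - 4546 = (6*(-27))**2 - 4546 = (-162)**2 - 4546 = 26244 - 4546 = 21698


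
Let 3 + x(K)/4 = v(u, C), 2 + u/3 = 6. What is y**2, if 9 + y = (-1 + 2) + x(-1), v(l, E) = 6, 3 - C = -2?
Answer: 16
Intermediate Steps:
u = 12 (u = -6 + 3*6 = -6 + 18 = 12)
C = 5 (C = 3 - 1*(-2) = 3 + 2 = 5)
x(K) = 12 (x(K) = -12 + 4*6 = -12 + 24 = 12)
y = 4 (y = -9 + ((-1 + 2) + 12) = -9 + (1 + 12) = -9 + 13 = 4)
y**2 = 4**2 = 16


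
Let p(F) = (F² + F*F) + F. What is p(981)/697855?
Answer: 1925703/697855 ≈ 2.7595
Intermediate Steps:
p(F) = F + 2*F² (p(F) = (F² + F²) + F = 2*F² + F = F + 2*F²)
p(981)/697855 = (981*(1 + 2*981))/697855 = (981*(1 + 1962))*(1/697855) = (981*1963)*(1/697855) = 1925703*(1/697855) = 1925703/697855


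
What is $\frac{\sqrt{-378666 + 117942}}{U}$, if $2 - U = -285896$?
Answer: $\frac{i \sqrt{65181}}{142949} \approx 0.001786 i$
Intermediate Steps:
$U = 285898$ ($U = 2 - -285896 = 2 + 285896 = 285898$)
$\frac{\sqrt{-378666 + 117942}}{U} = \frac{\sqrt{-378666 + 117942}}{285898} = \sqrt{-260724} \cdot \frac{1}{285898} = 2 i \sqrt{65181} \cdot \frac{1}{285898} = \frac{i \sqrt{65181}}{142949}$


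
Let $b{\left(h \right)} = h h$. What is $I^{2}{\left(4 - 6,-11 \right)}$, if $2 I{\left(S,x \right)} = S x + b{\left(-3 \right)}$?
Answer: $\frac{961}{4} \approx 240.25$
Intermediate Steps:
$b{\left(h \right)} = h^{2}$
$I{\left(S,x \right)} = \frac{9}{2} + \frac{S x}{2}$ ($I{\left(S,x \right)} = \frac{S x + \left(-3\right)^{2}}{2} = \frac{S x + 9}{2} = \frac{9 + S x}{2} = \frac{9}{2} + \frac{S x}{2}$)
$I^{2}{\left(4 - 6,-11 \right)} = \left(\frac{9}{2} + \frac{1}{2} \left(4 - 6\right) \left(-11\right)\right)^{2} = \left(\frac{9}{2} + \frac{1}{2} \left(-2\right) \left(-11\right)\right)^{2} = \left(\frac{9}{2} + 11\right)^{2} = \left(\frac{31}{2}\right)^{2} = \frac{961}{4}$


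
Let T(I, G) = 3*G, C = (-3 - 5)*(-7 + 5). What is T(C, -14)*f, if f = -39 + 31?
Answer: 336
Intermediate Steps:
C = 16 (C = -8*(-2) = 16)
f = -8
T(C, -14)*f = (3*(-14))*(-8) = -42*(-8) = 336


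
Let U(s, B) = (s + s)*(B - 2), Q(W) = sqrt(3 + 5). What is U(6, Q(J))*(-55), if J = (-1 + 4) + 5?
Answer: 1320 - 1320*sqrt(2) ≈ -546.76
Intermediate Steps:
J = 8 (J = 3 + 5 = 8)
Q(W) = 2*sqrt(2) (Q(W) = sqrt(8) = 2*sqrt(2))
U(s, B) = 2*s*(-2 + B) (U(s, B) = (2*s)*(-2 + B) = 2*s*(-2 + B))
U(6, Q(J))*(-55) = (2*6*(-2 + 2*sqrt(2)))*(-55) = (-24 + 24*sqrt(2))*(-55) = 1320 - 1320*sqrt(2)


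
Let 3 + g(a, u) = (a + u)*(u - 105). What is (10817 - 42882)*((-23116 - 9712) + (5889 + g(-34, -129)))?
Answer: -359128000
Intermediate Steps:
g(a, u) = -3 + (-105 + u)*(a + u) (g(a, u) = -3 + (a + u)*(u - 105) = -3 + (a + u)*(-105 + u) = -3 + (-105 + u)*(a + u))
(10817 - 42882)*((-23116 - 9712) + (5889 + g(-34, -129))) = (10817 - 42882)*((-23116 - 9712) + (5889 + (-3 + (-129)**2 - 105*(-34) - 105*(-129) - 34*(-129)))) = -32065*(-32828 + (5889 + (-3 + 16641 + 3570 + 13545 + 4386))) = -32065*(-32828 + (5889 + 38139)) = -32065*(-32828 + 44028) = -32065*11200 = -359128000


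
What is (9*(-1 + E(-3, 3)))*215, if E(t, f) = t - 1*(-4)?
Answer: 0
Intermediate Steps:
E(t, f) = 4 + t (E(t, f) = t + 4 = 4 + t)
(9*(-1 + E(-3, 3)))*215 = (9*(-1 + (4 - 3)))*215 = (9*(-1 + 1))*215 = (9*0)*215 = 0*215 = 0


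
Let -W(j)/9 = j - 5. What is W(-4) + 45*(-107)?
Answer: -4734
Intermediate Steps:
W(j) = 45 - 9*j (W(j) = -9*(j - 5) = -9*(-5 + j) = 45 - 9*j)
W(-4) + 45*(-107) = (45 - 9*(-4)) + 45*(-107) = (45 + 36) - 4815 = 81 - 4815 = -4734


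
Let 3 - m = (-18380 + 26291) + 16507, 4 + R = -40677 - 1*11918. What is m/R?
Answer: 24415/52599 ≈ 0.46417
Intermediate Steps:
R = -52599 (R = -4 + (-40677 - 1*11918) = -4 + (-40677 - 11918) = -4 - 52595 = -52599)
m = -24415 (m = 3 - ((-18380 + 26291) + 16507) = 3 - (7911 + 16507) = 3 - 1*24418 = 3 - 24418 = -24415)
m/R = -24415/(-52599) = -24415*(-1/52599) = 24415/52599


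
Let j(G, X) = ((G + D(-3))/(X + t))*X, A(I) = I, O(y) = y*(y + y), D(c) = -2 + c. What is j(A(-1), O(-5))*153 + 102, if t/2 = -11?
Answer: -10761/7 ≈ -1537.3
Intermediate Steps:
t = -22 (t = 2*(-11) = -22)
O(y) = 2*y**2 (O(y) = y*(2*y) = 2*y**2)
j(G, X) = X*(-5 + G)/(-22 + X) (j(G, X) = ((G + (-2 - 3))/(X - 22))*X = ((G - 5)/(-22 + X))*X = ((-5 + G)/(-22 + X))*X = X*(-5 + G)/(-22 + X))
j(A(-1), O(-5))*153 + 102 = ((2*(-5)**2)*(-5 - 1)/(-22 + 2*(-5)**2))*153 + 102 = ((2*25)*(-6)/(-22 + 2*25))*153 + 102 = (50*(-6)/(-22 + 50))*153 + 102 = (50*(-6)/28)*153 + 102 = (50*(1/28)*(-6))*153 + 102 = -75/7*153 + 102 = -11475/7 + 102 = -10761/7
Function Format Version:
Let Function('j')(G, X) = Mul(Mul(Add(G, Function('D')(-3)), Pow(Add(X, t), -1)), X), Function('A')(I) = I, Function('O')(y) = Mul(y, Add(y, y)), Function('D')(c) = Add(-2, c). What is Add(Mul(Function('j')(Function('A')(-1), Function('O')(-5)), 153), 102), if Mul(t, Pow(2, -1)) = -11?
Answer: Rational(-10761, 7) ≈ -1537.3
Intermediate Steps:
t = -22 (t = Mul(2, -11) = -22)
Function('O')(y) = Mul(2, Pow(y, 2)) (Function('O')(y) = Mul(y, Mul(2, y)) = Mul(2, Pow(y, 2)))
Function('j')(G, X) = Mul(X, Pow(Add(-22, X), -1), Add(-5, G)) (Function('j')(G, X) = Mul(Mul(Add(G, Add(-2, -3)), Pow(Add(X, -22), -1)), X) = Mul(Mul(Add(G, -5), Pow(Add(-22, X), -1)), X) = Mul(Mul(Add(-5, G), Pow(Add(-22, X), -1)), X) = Mul(Mul(Pow(Add(-22, X), -1), Add(-5, G)), X) = Mul(X, Pow(Add(-22, X), -1), Add(-5, G)))
Add(Mul(Function('j')(Function('A')(-1), Function('O')(-5)), 153), 102) = Add(Mul(Mul(Mul(2, Pow(-5, 2)), Pow(Add(-22, Mul(2, Pow(-5, 2))), -1), Add(-5, -1)), 153), 102) = Add(Mul(Mul(Mul(2, 25), Pow(Add(-22, Mul(2, 25)), -1), -6), 153), 102) = Add(Mul(Mul(50, Pow(Add(-22, 50), -1), -6), 153), 102) = Add(Mul(Mul(50, Pow(28, -1), -6), 153), 102) = Add(Mul(Mul(50, Rational(1, 28), -6), 153), 102) = Add(Mul(Rational(-75, 7), 153), 102) = Add(Rational(-11475, 7), 102) = Rational(-10761, 7)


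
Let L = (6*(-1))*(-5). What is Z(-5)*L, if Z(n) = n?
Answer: -150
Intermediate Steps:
L = 30 (L = -6*(-5) = 30)
Z(-5)*L = -5*30 = -150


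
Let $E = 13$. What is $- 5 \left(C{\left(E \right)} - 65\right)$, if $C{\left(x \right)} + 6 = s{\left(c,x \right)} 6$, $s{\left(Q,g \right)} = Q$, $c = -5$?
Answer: $505$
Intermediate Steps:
$C{\left(x \right)} = -36$ ($C{\left(x \right)} = -6 - 30 = -36$)
$- 5 \left(C{\left(E \right)} - 65\right) = - 5 \left(-36 - 65\right) = \left(-5\right) \left(-101\right) = 505$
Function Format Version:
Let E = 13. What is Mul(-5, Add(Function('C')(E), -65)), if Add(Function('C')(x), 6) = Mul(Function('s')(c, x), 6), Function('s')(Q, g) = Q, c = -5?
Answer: 505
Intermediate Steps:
Function('C')(x) = -36 (Function('C')(x) = Add(-6, Mul(-5, 6)) = Add(-6, -30) = -36)
Mul(-5, Add(Function('C')(E), -65)) = Mul(-5, Add(-36, -65)) = Mul(-5, -101) = 505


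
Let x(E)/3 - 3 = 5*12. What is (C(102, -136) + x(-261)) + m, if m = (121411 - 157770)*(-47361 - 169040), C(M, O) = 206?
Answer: 7868124354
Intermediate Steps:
x(E) = 189 (x(E) = 9 + 3*(5*12) = 9 + 3*60 = 9 + 180 = 189)
m = 7868123959 (m = -36359*(-216401) = 7868123959)
(C(102, -136) + x(-261)) + m = (206 + 189) + 7868123959 = 395 + 7868123959 = 7868124354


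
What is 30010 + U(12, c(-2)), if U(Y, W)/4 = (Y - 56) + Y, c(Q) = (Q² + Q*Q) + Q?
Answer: 29882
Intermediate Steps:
c(Q) = Q + 2*Q² (c(Q) = (Q² + Q²) + Q = 2*Q² + Q = Q + 2*Q²)
U(Y, W) = -224 + 8*Y (U(Y, W) = 4*((Y - 56) + Y) = 4*((-56 + Y) + Y) = 4*(-56 + 2*Y) = -224 + 8*Y)
30010 + U(12, c(-2)) = 30010 + (-224 + 8*12) = 30010 + (-224 + 96) = 30010 - 128 = 29882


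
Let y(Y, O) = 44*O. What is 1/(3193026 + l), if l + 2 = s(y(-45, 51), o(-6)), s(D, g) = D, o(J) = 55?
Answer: 1/3195268 ≈ 3.1296e-7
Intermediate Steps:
l = 2242 (l = -2 + 44*51 = -2 + 2244 = 2242)
1/(3193026 + l) = 1/(3193026 + 2242) = 1/3195268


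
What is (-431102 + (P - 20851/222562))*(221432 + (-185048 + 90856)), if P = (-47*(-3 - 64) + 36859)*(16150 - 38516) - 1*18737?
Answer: -12676463603091996100/111281 ≈ -1.1391e+14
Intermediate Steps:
P = -894837665 (P = (-47*(-67) + 36859)*(-22366) - 18737 = (3149 + 36859)*(-22366) - 18737 = 40008*(-22366) - 18737 = -894818928 - 18737 = -894837665)
(-431102 + (P - 20851/222562))*(221432 + (-185048 + 90856)) = (-431102 + (-894837665 - 20851/222562))*(221432 + (-185048 + 90856)) = (-431102 + (-894837665 - 20851*1/222562))*(221432 - 94192) = (-431102 + (-894837665 - 20851/222562))*127240 = (-431102 - 199156860418581/222562)*127240 = -199252807341905/222562*127240 = -12676463603091996100/111281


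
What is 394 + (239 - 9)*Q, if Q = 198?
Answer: 45934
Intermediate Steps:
394 + (239 - 9)*Q = 394 + (239 - 9)*198 = 394 + 230*198 = 394 + 45540 = 45934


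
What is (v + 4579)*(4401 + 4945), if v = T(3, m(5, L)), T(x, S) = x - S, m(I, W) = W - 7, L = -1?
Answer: 42898140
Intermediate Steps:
m(I, W) = -7 + W
v = 11 (v = 3 - (-7 - 1) = 3 - 1*(-8) = 3 + 8 = 11)
(v + 4579)*(4401 + 4945) = (11 + 4579)*(4401 + 4945) = 4590*9346 = 42898140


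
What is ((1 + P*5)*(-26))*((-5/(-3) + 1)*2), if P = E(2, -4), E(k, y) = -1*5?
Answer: 3328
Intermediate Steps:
E(k, y) = -5
P = -5
((1 + P*5)*(-26))*((-5/(-3) + 1)*2) = ((1 - 5*5)*(-26))*((-5/(-3) + 1)*2) = ((1 - 25)*(-26))*((-5*(-⅓) + 1)*2) = (-24*(-26))*((5/3 + 1)*2) = 624*((8/3)*2) = 624*(16/3) = 3328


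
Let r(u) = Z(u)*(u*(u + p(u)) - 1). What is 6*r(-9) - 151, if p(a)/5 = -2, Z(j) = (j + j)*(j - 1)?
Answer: 183449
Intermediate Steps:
Z(j) = 2*j*(-1 + j) (Z(j) = (2*j)*(-1 + j) = 2*j*(-1 + j))
p(a) = -10 (p(a) = 5*(-2) = -10)
r(u) = 2*u*(-1 + u)*(-1 + u*(-10 + u)) (r(u) = (2*u*(-1 + u))*(u*(u - 10) - 1) = (2*u*(-1 + u))*(u*(-10 + u) - 1) = (2*u*(-1 + u))*(-1 + u*(-10 + u)) = 2*u*(-1 + u)*(-1 + u*(-10 + u)))
6*r(-9) - 151 = 6*(2*(-9)*(-1 - 9)*(-1 + (-9)² - 10*(-9))) - 151 = 6*(2*(-9)*(-10)*(-1 + 81 + 90)) - 151 = 6*(2*(-9)*(-10)*170) - 151 = 6*30600 - 151 = 183600 - 151 = 183449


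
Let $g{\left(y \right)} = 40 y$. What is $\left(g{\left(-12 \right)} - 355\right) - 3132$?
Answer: $-3967$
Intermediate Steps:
$\left(g{\left(-12 \right)} - 355\right) - 3132 = \left(40 \left(-12\right) - 355\right) - 3132 = \left(-480 - 355\right) - 3132 = -835 - 3132 = -3967$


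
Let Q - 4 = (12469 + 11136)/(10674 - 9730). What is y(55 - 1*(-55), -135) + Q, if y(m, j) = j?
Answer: -100059/944 ≈ -105.99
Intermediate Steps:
Q = 27381/944 (Q = 4 + (12469 + 11136)/(10674 - 9730) = 4 + 23605/944 = 27381/944 ≈ 29.005)
y(55 - 1*(-55), -135) + Q = -135 + 27381/944 = -100059/944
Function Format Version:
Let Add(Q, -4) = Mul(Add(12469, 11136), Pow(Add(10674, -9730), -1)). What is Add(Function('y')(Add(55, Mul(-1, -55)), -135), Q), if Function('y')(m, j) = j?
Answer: Rational(-100059, 944) ≈ -105.99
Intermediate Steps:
Q = Rational(27381, 944) (Q = Add(4, Mul(Add(12469, 11136), Pow(Add(10674, -9730), -1))) = Add(4, Mul(23605, Pow(944, -1))) = Add(4, Mul(23605, Rational(1, 944))) = Add(4, Rational(23605, 944)) = Rational(27381, 944) ≈ 29.005)
Add(Function('y')(Add(55, Mul(-1, -55)), -135), Q) = Add(-135, Rational(27381, 944)) = Rational(-100059, 944)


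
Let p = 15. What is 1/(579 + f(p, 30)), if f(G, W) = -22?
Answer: 1/557 ≈ 0.0017953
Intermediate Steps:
1/(579 + f(p, 30)) = 1/(579 - 22) = 1/557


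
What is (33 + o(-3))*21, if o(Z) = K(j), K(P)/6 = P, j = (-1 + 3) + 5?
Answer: 1575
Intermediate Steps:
j = 7 (j = 2 + 5 = 7)
K(P) = 6*P
o(Z) = 42 (o(Z) = 6*7 = 42)
(33 + o(-3))*21 = (33 + 42)*21 = 75*21 = 1575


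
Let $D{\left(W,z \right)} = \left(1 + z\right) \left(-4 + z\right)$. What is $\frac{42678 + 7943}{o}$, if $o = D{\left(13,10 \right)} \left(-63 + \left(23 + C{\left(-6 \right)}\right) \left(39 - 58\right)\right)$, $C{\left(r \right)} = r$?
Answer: $- \frac{50621}{25476} \approx -1.987$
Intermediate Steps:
$o = -25476$ ($o = \left(-4 + 10^{2} - 30\right) \left(-63 + \left(23 - 6\right) \left(39 - 58\right)\right) = \left(-4 + 100 - 30\right) \left(-63 + 17 \left(-19\right)\right) = 66 \left(-63 - 323\right) = 66 \left(-386\right) = -25476$)
$\frac{42678 + 7943}{o} = \frac{42678 + 7943}{-25476} = 50621 \left(- \frac{1}{25476}\right) = - \frac{50621}{25476}$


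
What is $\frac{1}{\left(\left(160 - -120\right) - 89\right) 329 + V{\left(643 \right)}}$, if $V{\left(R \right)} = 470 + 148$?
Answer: $\frac{1}{63457} \approx 1.5759 \cdot 10^{-5}$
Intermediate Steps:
$V{\left(R \right)} = 618$
$\frac{1}{\left(\left(160 - -120\right) - 89\right) 329 + V{\left(643 \right)}} = \frac{1}{\left(\left(160 - -120\right) - 89\right) 329 + 618} = \frac{1}{\left(\left(160 + 120\right) - 89\right) 329 + 618} = \frac{1}{\left(280 - 89\right) 329 + 618} = \frac{1}{191 \cdot 329 + 618} = \frac{1}{62839 + 618} = \frac{1}{63457}$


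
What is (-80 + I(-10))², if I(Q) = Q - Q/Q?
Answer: 8281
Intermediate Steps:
I(Q) = -1 + Q (I(Q) = Q - 1*1 = Q - 1 = -1 + Q)
(-80 + I(-10))² = (-80 + (-1 - 10))² = (-80 - 11)² = (-91)² = 8281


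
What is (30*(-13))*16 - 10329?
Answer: -16569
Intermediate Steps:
(30*(-13))*16 - 10329 = -390*16 - 10329 = -6240 - 10329 = -16569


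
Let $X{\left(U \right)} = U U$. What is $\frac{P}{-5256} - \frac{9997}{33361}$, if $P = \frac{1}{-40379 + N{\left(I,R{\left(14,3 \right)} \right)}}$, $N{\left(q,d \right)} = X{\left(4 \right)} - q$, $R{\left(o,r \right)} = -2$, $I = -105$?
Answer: $- \frac{28977063815}{96699393936} \approx -0.29966$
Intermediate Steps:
$X{\left(U \right)} = U^{2}$
$N{\left(q,d \right)} = 16 - q$ ($N{\left(q,d \right)} = 4^{2} - q = 16 - q$)
$P = - \frac{1}{40258}$ ($P = \frac{1}{-40379 + \left(16 - -105\right)} = \frac{1}{-40379 + \left(16 + 105\right)} = \frac{1}{-40379 + 121} = \frac{1}{-40258} = - \frac{1}{40258} \approx -2.484 \cdot 10^{-5}$)
$\frac{P}{-5256} - \frac{9997}{33361} = - \frac{1}{40258 \left(-5256\right)} - \frac{9997}{33361} = \left(- \frac{1}{40258}\right) \left(- \frac{1}{5256}\right) - \frac{9997}{33361} = \frac{1}{211596048} - \frac{9997}{33361} = - \frac{28977063815}{96699393936}$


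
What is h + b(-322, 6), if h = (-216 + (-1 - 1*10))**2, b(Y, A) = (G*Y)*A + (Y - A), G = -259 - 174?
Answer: 887757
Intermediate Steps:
G = -433
b(Y, A) = Y - A - 433*A*Y (b(Y, A) = (-433*Y)*A + (Y - A) = -433*A*Y + (Y - A) = Y - A - 433*A*Y)
h = 51529 (h = (-216 + (-1 - 10))**2 = (-216 - 11)**2 = (-227)**2 = 51529)
h + b(-322, 6) = 51529 + (-322 - 1*6 - 433*6*(-322)) = 51529 + (-322 - 6 + 836556) = 51529 + 836228 = 887757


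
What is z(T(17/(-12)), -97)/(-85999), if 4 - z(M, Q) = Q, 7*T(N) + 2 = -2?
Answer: -101/85999 ≈ -0.0011744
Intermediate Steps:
T(N) = -4/7 (T(N) = -2/7 + (⅐)*(-2) = -2/7 - 2/7 = -4/7)
z(M, Q) = 4 - Q
z(T(17/(-12)), -97)/(-85999) = (4 - 1*(-97))/(-85999) = (4 + 97)*(-1/85999) = 101*(-1/85999) = -101/85999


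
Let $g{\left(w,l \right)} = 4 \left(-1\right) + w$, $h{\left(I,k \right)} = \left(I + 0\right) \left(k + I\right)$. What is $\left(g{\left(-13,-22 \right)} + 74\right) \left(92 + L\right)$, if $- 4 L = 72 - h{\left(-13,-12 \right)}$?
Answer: $\frac{35397}{4} \approx 8849.3$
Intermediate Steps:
$h{\left(I,k \right)} = I \left(I + k\right)$
$g{\left(w,l \right)} = -4 + w$
$L = \frac{253}{4}$ ($L = - \frac{72 - - 13 \left(-13 - 12\right)}{4} = - \frac{72 - \left(-13\right) \left(-25\right)}{4} = - \frac{72 - 325}{4} = \left(- \frac{1}{4}\right) \left(-253\right) = \frac{253}{4} \approx 63.25$)
$\left(g{\left(-13,-22 \right)} + 74\right) \left(92 + L\right) = \left(\left(-4 - 13\right) + 74\right) \left(92 + \frac{253}{4}\right) = \left(-17 + 74\right) \frac{621}{4} = 57 \cdot \frac{621}{4} = \frac{35397}{4}$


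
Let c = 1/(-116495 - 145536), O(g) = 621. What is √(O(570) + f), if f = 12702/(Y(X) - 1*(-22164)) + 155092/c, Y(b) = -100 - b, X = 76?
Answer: I*√4911945385599489422/10994 ≈ 2.0159e+5*I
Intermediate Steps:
c = -1/262031 (c = 1/(-262031) = -1/262031 ≈ -3.8163e-6)
f = -446784196894537/10994 (f = 12702/((-100 - 1*76) - 1*(-22164)) + 155092/(-1/262031) = 12702/((-100 - 76) + 22164) + 155092*(-262031) = 12702/(-176 + 22164) - 40638911852 = 12702/21988 - 40638911852 = 12702*(1/21988) - 40638911852 = 6351/10994 - 40638911852 = -446784196894537/10994 ≈ -4.0639e+10)
√(O(570) + f) = √(621 - 446784196894537/10994) = √(-446784190067263/10994) = I*√4911945385599489422/10994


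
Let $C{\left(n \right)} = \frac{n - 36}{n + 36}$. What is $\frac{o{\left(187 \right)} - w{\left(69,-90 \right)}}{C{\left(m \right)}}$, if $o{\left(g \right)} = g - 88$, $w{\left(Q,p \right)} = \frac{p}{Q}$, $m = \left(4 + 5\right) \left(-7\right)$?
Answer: $\frac{6921}{253} \approx 27.356$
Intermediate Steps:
$m = -63$ ($m = 9 \left(-7\right) = -63$)
$o{\left(g \right)} = -88 + g$
$C{\left(n \right)} = \frac{-36 + n}{36 + n}$
$\frac{o{\left(187 \right)} - w{\left(69,-90 \right)}}{C{\left(m \right)}} = \frac{\left(-88 + 187\right) - - \frac{90}{69}}{\frac{1}{36 - 63} \left(-36 - 63\right)} = \frac{99 - \left(-90\right) \frac{1}{69}}{\frac{1}{-27} \left(-99\right)} = \frac{99 - - \frac{30}{23}}{\left(- \frac{1}{27}\right) \left(-99\right)} = \frac{99 + \frac{30}{23}}{\frac{11}{3}} = \frac{2307}{23} \cdot \frac{3}{11} = \frac{6921}{253}$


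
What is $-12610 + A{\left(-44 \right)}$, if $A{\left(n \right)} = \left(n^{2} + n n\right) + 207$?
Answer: $-8531$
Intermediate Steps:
$A{\left(n \right)} = 207 + 2 n^{2}$ ($A{\left(n \right)} = \left(n^{2} + n^{2}\right) + 207 = 2 n^{2} + 207 = 207 + 2 n^{2}$)
$-12610 + A{\left(-44 \right)} = -12610 + \left(207 + 2 \left(-44\right)^{2}\right) = -12610 + \left(207 + 2 \cdot 1936\right) = -12610 + \left(207 + 3872\right) = -12610 + 4079 = -8531$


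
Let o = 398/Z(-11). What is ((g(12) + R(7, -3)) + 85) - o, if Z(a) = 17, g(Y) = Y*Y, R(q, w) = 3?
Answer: 3546/17 ≈ 208.59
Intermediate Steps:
g(Y) = Y²
o = 398/17 ≈ 23.412
((g(12) + R(7, -3)) + 85) - o = ((12² + 3) + 85) - 1*398/17 = ((144 + 3) + 85) - 398/17 = (147 + 85) - 398/17 = 232 - 398/17 = 3546/17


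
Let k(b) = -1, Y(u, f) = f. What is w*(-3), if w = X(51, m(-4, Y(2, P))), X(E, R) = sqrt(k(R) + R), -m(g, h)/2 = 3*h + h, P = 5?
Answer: -3*I*sqrt(41) ≈ -19.209*I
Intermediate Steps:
m(g, h) = -8*h (m(g, h) = -2*(3*h + h) = -8*h)
X(E, R) = sqrt(-1 + R)
w = I*sqrt(41) (w = sqrt(-1 - 8*5) = sqrt(-1 - 40) = sqrt(-41) = I*sqrt(41) ≈ 6.4031*I)
w*(-3) = (I*sqrt(41))*(-3) = -3*I*sqrt(41)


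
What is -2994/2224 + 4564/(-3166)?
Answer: -4907335/1760296 ≈ -2.7878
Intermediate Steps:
-2994/2224 + 4564/(-3166) = -2994*1/2224 + 4564*(-1/3166) = -1497/1112 - 2282/1583 = -4907335/1760296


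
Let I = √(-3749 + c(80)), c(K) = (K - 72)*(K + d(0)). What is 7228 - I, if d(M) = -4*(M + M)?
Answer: 7228 - I*√3109 ≈ 7228.0 - 55.758*I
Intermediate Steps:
d(M) = -8*M
c(K) = K*(-72 + K) (c(K) = (K - 72)*(K - 8*0) = (-72 + K)*(K + 0) = (-72 + K)*K = K*(-72 + K))
I = I*√3109 (I = √(-3749 + 80*(-72 + 80)) = √(-3749 + 80*8) = √(-3749 + 640) = √(-3109) = I*√3109 ≈ 55.758*I)
7228 - I = 7228 - I*√3109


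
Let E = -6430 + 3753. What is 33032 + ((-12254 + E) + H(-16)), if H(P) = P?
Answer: 18085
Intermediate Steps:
E = -2677
33032 + ((-12254 + E) + H(-16)) = 33032 + ((-12254 - 2677) - 16) = 33032 + (-14931 - 16) = 33032 - 14947 = 18085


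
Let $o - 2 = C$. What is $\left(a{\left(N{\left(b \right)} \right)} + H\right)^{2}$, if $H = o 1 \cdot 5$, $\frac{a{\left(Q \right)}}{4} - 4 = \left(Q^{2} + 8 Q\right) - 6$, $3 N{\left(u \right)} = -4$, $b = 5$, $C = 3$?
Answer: $\frac{27889}{81} \approx 344.31$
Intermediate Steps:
$o = 5$ ($o = 2 + 3 = 5$)
$N{\left(u \right)} = - \frac{4}{3}$ ($N{\left(u \right)} = \frac{1}{3} \left(-4\right) = - \frac{4}{3}$)
$a{\left(Q \right)} = -8 + 4 Q^{2} + 32 Q$ ($a{\left(Q \right)} = 16 + 4 \left(\left(Q^{2} + 8 Q\right) - 6\right) = 16 + 4 \left(-6 + Q^{2} + 8 Q\right) = 16 + \left(-24 + 4 Q^{2} + 32 Q\right) = -8 + 4 Q^{2} + 32 Q$)
$H = 25$ ($H = 5 \cdot 1 \cdot 5 = 5 \cdot 5 = 25$)
$\left(a{\left(N{\left(b \right)} \right)} + H\right)^{2} = \left(\left(-8 + 4 \left(- \frac{4}{3}\right)^{2} + 32 \left(- \frac{4}{3}\right)\right) + 25\right)^{2} = \left(\left(-8 + 4 \cdot \frac{16}{9} - \frac{128}{3}\right) + 25\right)^{2} = \left(\left(-8 + \frac{64}{9} - \frac{128}{3}\right) + 25\right)^{2} = \left(- \frac{392}{9} + 25\right)^{2} = \left(- \frac{167}{9}\right)^{2} = \frac{27889}{81}$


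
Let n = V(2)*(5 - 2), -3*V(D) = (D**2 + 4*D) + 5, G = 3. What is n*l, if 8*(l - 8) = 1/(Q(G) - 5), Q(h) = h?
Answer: -2159/16 ≈ -134.94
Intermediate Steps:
l = 127/16 (l = 8 + 1/(8*(3 - 5)) = 8 + (1/8)/(-2) = 8 + (1/8)*(-1/2) = 8 - 1/16 = 127/16 ≈ 7.9375)
V(D) = -5/3 - 4*D/3 - D**2/3 (V(D) = -((D**2 + 4*D) + 5)/3 = -(5 + D**2 + 4*D)/3 = -5/3 - 4*D/3 - D**2/3)
n = -17 (n = (-5/3 - 4/3*2 - 1/3*2**2)*(5 - 2) = (-5/3 - 8/3 - 1/3*4)*3 = (-5/3 - 8/3 - 4/3)*3 = -17/3*3 = -17)
n*l = -17*127/16 = -2159/16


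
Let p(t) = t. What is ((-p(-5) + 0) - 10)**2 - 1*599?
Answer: -574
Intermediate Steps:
((-p(-5) + 0) - 10)**2 - 1*599 = ((-1*(-5) + 0) - 10)**2 - 1*599 = ((5 + 0) - 10)**2 - 599 = (5 - 10)**2 - 599 = (-5)**2 - 599 = 25 - 599 = -574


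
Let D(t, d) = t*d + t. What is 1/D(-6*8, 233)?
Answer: -1/11232 ≈ -8.9031e-5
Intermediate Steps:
D(t, d) = t + d*t (D(t, d) = d*t + t = t + d*t)
1/D(-6*8, 233) = 1/((-6*8)*(1 + 233)) = 1/(-48*234) = 1/(-11232) = -1/11232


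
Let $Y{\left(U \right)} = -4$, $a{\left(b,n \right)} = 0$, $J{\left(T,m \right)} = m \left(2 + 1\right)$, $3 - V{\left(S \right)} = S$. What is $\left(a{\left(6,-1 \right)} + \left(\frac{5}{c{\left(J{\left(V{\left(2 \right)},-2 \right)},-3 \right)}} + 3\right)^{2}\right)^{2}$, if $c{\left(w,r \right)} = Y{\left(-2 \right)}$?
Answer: $\frac{2401}{256} \approx 9.3789$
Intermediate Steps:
$V{\left(S \right)} = 3 - S$
$J{\left(T,m \right)} = 3 m$ ($J{\left(T,m \right)} = m 3 = 3 m$)
$c{\left(w,r \right)} = -4$
$\left(a{\left(6,-1 \right)} + \left(\frac{5}{c{\left(J{\left(V{\left(2 \right)},-2 \right)},-3 \right)}} + 3\right)^{2}\right)^{2} = \left(0 + \left(\frac{5}{-4} + 3\right)^{2}\right)^{2} = \left(0 + \left(5 \left(- \frac{1}{4}\right) + 3\right)^{2}\right)^{2} = \left(0 + \left(- \frac{5}{4} + 3\right)^{2}\right)^{2} = \left(0 + \left(\frac{7}{4}\right)^{2}\right)^{2} = \left(0 + \frac{49}{16}\right)^{2} = \left(\frac{49}{16}\right)^{2} = \frac{2401}{256}$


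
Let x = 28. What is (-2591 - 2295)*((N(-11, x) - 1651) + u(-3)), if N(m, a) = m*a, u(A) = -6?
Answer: 9600990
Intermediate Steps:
N(m, a) = a*m
(-2591 - 2295)*((N(-11, x) - 1651) + u(-3)) = (-2591 - 2295)*((28*(-11) - 1651) - 6) = -4886*((-308 - 1651) - 6) = -4886*(-1959 - 6) = -4886*(-1965) = 9600990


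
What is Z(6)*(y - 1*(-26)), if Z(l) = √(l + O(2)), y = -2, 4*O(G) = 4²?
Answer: 24*√10 ≈ 75.895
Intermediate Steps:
O(G) = 4 (O(G) = (¼)*4² = (¼)*16 = 4)
Z(l) = √(4 + l) (Z(l) = √(l + 4) = √(4 + l))
Z(6)*(y - 1*(-26)) = √(4 + 6)*(-2 - 1*(-26)) = √10*(-2 + 26) = √10*24 = 24*√10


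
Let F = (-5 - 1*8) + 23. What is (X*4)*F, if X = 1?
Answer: 40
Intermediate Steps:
F = 10 (F = (-5 - 8) + 23 = -13 + 23 = 10)
(X*4)*F = (1*4)*10 = 4*10 = 40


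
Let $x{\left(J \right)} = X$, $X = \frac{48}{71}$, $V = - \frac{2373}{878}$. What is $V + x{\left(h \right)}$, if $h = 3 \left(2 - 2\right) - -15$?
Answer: $- \frac{126339}{62338} \approx -2.0267$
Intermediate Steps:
$V = - \frac{2373}{878}$ ($V = \left(-2373\right) \frac{1}{878} = - \frac{2373}{878} \approx -2.7027$)
$h = 15$ ($h = 3 \cdot 0 + 15 = 0 + 15 = 15$)
$X = \frac{48}{71}$ ($X = 48 \cdot \frac{1}{71} = \frac{48}{71} \approx 0.67606$)
$x{\left(J \right)} = \frac{48}{71}$
$V + x{\left(h \right)} = - \frac{2373}{878} + \frac{48}{71} = - \frac{126339}{62338}$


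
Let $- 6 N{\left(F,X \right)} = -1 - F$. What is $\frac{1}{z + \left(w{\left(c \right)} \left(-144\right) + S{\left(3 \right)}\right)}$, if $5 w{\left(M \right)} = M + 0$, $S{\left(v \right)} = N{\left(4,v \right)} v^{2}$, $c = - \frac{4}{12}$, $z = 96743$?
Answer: $\frac{10}{967601} \approx 1.0335 \cdot 10^{-5}$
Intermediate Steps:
$N{\left(F,X \right)} = \frac{1}{6} + \frac{F}{6}$ ($N{\left(F,X \right)} = - \frac{-1 - F}{6} = \frac{1}{6} + \frac{F}{6}$)
$c = - \frac{1}{3}$ ($c = \left(-4\right) \frac{1}{12} = - \frac{1}{3} \approx -0.33333$)
$S{\left(v \right)} = \frac{5 v^{2}}{6}$ ($S{\left(v \right)} = \left(\frac{1}{6} + \frac{1}{6} \cdot 4\right) v^{2} = \left(\frac{1}{6} + \frac{2}{3}\right) v^{2} = \frac{5 v^{2}}{6}$)
$w{\left(M \right)} = \frac{M}{5}$ ($w{\left(M \right)} = \frac{M + 0}{5} = \frac{M}{5}$)
$\frac{1}{z + \left(w{\left(c \right)} \left(-144\right) + S{\left(3 \right)}\right)} = \frac{1}{96743 + \left(\frac{1}{5} \left(- \frac{1}{3}\right) \left(-144\right) + \frac{5 \cdot 3^{2}}{6}\right)} = \frac{1}{96743 + \left(\left(- \frac{1}{15}\right) \left(-144\right) + \frac{5}{6} \cdot 9\right)} = \frac{1}{96743 + \left(\frac{48}{5} + \frac{15}{2}\right)} = \frac{1}{96743 + \frac{171}{10}} = \frac{1}{\frac{967601}{10}} = \frac{10}{967601}$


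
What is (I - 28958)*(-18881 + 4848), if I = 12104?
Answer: 236512182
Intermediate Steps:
(I - 28958)*(-18881 + 4848) = (12104 - 28958)*(-18881 + 4848) = -16854*(-14033) = 236512182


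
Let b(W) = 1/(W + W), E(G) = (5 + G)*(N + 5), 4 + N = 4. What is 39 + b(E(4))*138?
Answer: 608/15 ≈ 40.533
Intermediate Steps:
N = 0 (N = -4 + 4 = 0)
E(G) = 25 + 5*G (E(G) = (5 + G)*(0 + 5) = (5 + G)*5 = 25 + 5*G)
b(W) = 1/(2*W)
39 + b(E(4))*138 = 39 + (1/(2*(25 + 5*4)))*138 = 39 + (1/(2*(25 + 20)))*138 = 39 + ((½)/45)*138 = 39 + ((½)*(1/45))*138 = 39 + (1/90)*138 = 39 + 23/15 = 608/15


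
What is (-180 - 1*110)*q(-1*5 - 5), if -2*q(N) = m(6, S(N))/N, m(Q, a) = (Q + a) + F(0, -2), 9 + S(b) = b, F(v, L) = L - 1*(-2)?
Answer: 377/2 ≈ 188.50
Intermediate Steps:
F(v, L) = 2 + L (F(v, L) = L + 2 = 2 + L)
S(b) = -9 + b
m(Q, a) = Q + a (m(Q, a) = (Q + a) + (2 - 2) = (Q + a) + 0 = Q + a)
q(N) = -(-3 + N)/(2*N) (q(N) = -(6 + (-9 + N))/(2*N) = -(-3 + N)/(2*N))
(-180 - 1*110)*q(-1*5 - 5) = (-180 - 1*110)*((3 - (-1*5 - 5))/(2*(-1*5 - 5))) = (-180 - 110)*((3 - (-5 - 5))/(2*(-5 - 5))) = -145*(3 - 1*(-10))/(-10) = -145*(-1)*(3 + 10)/10 = -145*(-1)*13/10 = -290*(-13/20) = 377/2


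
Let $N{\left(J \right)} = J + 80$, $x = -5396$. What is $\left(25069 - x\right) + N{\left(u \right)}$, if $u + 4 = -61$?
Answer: $30480$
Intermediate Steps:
$u = -65$ ($u = -4 - 61 = -65$)
$N{\left(J \right)} = 80 + J$
$\left(25069 - x\right) + N{\left(u \right)} = \left(25069 - -5396\right) + \left(80 - 65\right) = \left(25069 + 5396\right) + 15 = 30465 + 15 = 30480$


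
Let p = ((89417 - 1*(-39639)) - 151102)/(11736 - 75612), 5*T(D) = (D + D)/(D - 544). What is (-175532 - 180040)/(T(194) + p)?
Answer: -9936726219000/3449153 ≈ -2.8809e+6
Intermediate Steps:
T(D) = 2*D/(5*(-544 + D)) (T(D) = ((D + D)/(D - 544))/5 = ((2*D)/(-544 + D))/5 = (2*D/(-544 + D))/5 = 2*D/(5*(-544 + D)))
p = 11023/31938 (p = ((89417 + 39639) - 151102)/(-63876) = (129056 - 151102)*(-1/63876) = -22046*(-1/63876) = 11023/31938 ≈ 0.34514)
(-175532 - 180040)/(T(194) + p) = (-175532 - 180040)/((2/5)*194/(-544 + 194) + 11023/31938) = -355572/((2/5)*194/(-350) + 11023/31938) = -355572/((2/5)*194*(-1/350) + 11023/31938) = -355572/(-194/875 + 11023/31938) = -355572/3449153/27945750 = -355572*27945750/3449153 = -9936726219000/3449153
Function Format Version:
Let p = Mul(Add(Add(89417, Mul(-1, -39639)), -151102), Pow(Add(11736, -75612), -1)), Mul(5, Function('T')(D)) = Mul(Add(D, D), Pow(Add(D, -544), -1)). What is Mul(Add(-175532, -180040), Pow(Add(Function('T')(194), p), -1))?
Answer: Rational(-9936726219000, 3449153) ≈ -2.8809e+6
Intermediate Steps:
Function('T')(D) = Mul(Rational(2, 5), D, Pow(Add(-544, D), -1)) (Function('T')(D) = Mul(Rational(1, 5), Mul(Add(D, D), Pow(Add(D, -544), -1))) = Mul(Rational(1, 5), Mul(Mul(2, D), Pow(Add(-544, D), -1))) = Mul(Rational(1, 5), Mul(2, D, Pow(Add(-544, D), -1))) = Mul(Rational(2, 5), D, Pow(Add(-544, D), -1)))
p = Rational(11023, 31938) (p = Mul(Add(Add(89417, 39639), -151102), Pow(-63876, -1)) = Mul(Add(129056, -151102), Rational(-1, 63876)) = Mul(-22046, Rational(-1, 63876)) = Rational(11023, 31938) ≈ 0.34514)
Mul(Add(-175532, -180040), Pow(Add(Function('T')(194), p), -1)) = Mul(Add(-175532, -180040), Pow(Add(Mul(Rational(2, 5), 194, Pow(Add(-544, 194), -1)), Rational(11023, 31938)), -1)) = Mul(-355572, Pow(Add(Mul(Rational(2, 5), 194, Pow(-350, -1)), Rational(11023, 31938)), -1)) = Mul(-355572, Pow(Add(Mul(Rational(2, 5), 194, Rational(-1, 350)), Rational(11023, 31938)), -1)) = Mul(-355572, Pow(Add(Rational(-194, 875), Rational(11023, 31938)), -1)) = Mul(-355572, Pow(Rational(3449153, 27945750), -1)) = Mul(-355572, Rational(27945750, 3449153)) = Rational(-9936726219000, 3449153)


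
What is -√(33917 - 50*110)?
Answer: -√28417 ≈ -168.57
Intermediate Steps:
-√(33917 - 50*110) = -√(33917 - 5500) = -√28417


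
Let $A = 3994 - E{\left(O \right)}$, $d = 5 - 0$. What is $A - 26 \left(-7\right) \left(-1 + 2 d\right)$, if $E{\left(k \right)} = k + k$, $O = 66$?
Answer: $5500$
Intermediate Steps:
$d = 5$ ($d = 5 + 0 = 5$)
$E{\left(k \right)} = 2 k$
$A = 3862$ ($A = 3994 - 2 \cdot 66 = 3994 - 132 = 3862$)
$A - 26 \left(-7\right) \left(-1 + 2 d\right) = 3862 - 26 \left(-7\right) \left(-1 + 2 \cdot 5\right) = 3862 - - 182 \left(-1 + 10\right) = 3862 - \left(-182\right) 9 = 3862 - -1638 = 3862 + 1638 = 5500$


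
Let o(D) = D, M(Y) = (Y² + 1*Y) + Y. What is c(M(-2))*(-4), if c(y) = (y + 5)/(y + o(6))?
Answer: -10/3 ≈ -3.3333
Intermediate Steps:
M(Y) = Y² + 2*Y (M(Y) = (Y² + Y) + Y = (Y + Y²) + Y = Y² + 2*Y)
c(y) = (5 + y)/(6 + y) (c(y) = (y + 5)/(y + 6) = (5 + y)/(6 + y))
c(M(-2))*(-4) = ((5 - 2*(2 - 2))/(6 - 2*(2 - 2)))*(-4) = ((5 - 2*0)/(6 - 2*0))*(-4) = ((5 + 0)/(6 + 0))*(-4) = (5/6)*(-4) = ((⅙)*5)*(-4) = (⅚)*(-4) = -10/3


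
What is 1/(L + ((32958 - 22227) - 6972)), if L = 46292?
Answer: 1/50051 ≈ 1.9980e-5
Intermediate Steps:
1/(L + ((32958 - 22227) - 6972)) = 1/(46292 + ((32958 - 22227) - 6972)) = 1/(46292 + (10731 - 6972)) = 1/(46292 + 3759) = 1/50051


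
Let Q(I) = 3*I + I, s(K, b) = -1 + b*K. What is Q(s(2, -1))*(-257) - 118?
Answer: 2966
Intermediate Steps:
s(K, b) = -1 + K*b
Q(I) = 4*I
Q(s(2, -1))*(-257) - 118 = (4*(-1 + 2*(-1)))*(-257) - 118 = (4*(-1 - 2))*(-257) - 118 = (4*(-3))*(-257) - 118 = -12*(-257) - 118 = 3084 - 118 = 2966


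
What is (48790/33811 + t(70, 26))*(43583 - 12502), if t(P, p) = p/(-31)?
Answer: 19686829724/1048141 ≈ 18783.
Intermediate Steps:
t(P, p) = -p/31 (t(P, p) = p*(-1/31) = -p/31)
(48790/33811 + t(70, 26))*(43583 - 12502) = (48790/33811 - 1/31*26)*(43583 - 12502) = (48790*(1/33811) - 26/31)*31081 = (48790/33811 - 26/31)*31081 = (633404/1048141)*31081 = 19686829724/1048141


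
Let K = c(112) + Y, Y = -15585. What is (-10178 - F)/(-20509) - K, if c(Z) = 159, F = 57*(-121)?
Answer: 316375115/20509 ≈ 15426.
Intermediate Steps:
F = -6897
K = -15426 (K = 159 - 15585 = -15426)
(-10178 - F)/(-20509) - K = (-10178 - 1*(-6897))/(-20509) - 1*(-15426) = (-10178 + 6897)*(-1/20509) + 15426 = -3281*(-1/20509) + 15426 = 3281/20509 + 15426 = 316375115/20509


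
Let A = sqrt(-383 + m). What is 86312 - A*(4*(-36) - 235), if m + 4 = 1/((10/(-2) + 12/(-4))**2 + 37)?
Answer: 86312 + 379*I*sqrt(3947686)/101 ≈ 86312.0 + 7455.7*I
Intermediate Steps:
m = -403/101 (m = -4 + 1/((10/(-2) + 12/(-4))**2 + 37) = -4 + 1/((10*(-1/2) + 12*(-1/4))**2 + 37) = -4 + 1/((-5 - 3)**2 + 37) = -4 + 1/((-8)**2 + 37) = -4 + 1/(64 + 37) = -4 + 1/101 = -403/101 ≈ -3.9901)
A = I*sqrt(3947686)/101 (A = sqrt(-383 - 403/101) = sqrt(-39086/101) = I*sqrt(3947686)/101 ≈ 19.672*I)
86312 - A*(4*(-36) - 235) = 86312 - I*sqrt(3947686)/101*(4*(-36) - 235) = 86312 - I*sqrt(3947686)/101*(-144 - 235) = 86312 - I*sqrt(3947686)/101*(-379) = 86312 - (-379)*I*sqrt(3947686)/101 = 86312 + 379*I*sqrt(3947686)/101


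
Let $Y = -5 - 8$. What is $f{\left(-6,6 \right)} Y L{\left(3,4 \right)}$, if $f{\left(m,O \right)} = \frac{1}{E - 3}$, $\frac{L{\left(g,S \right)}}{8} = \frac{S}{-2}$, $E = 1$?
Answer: $-104$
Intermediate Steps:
$L{\left(g,S \right)} = - 4 S$ ($L{\left(g,S \right)} = 8 \frac{S}{-2} = 8 S \left(- \frac{1}{2}\right) = 8 \left(- \frac{S}{2}\right) = - 4 S$)
$f{\left(m,O \right)} = - \frac{1}{2}$ ($f{\left(m,O \right)} = \frac{1}{1 - 3} = \frac{1}{-2} = - \frac{1}{2}$)
$Y = -13$ ($Y = -5 - 8 = -13$)
$f{\left(-6,6 \right)} Y L{\left(3,4 \right)} = \left(- \frac{1}{2}\right) \left(-13\right) \left(\left(-4\right) 4\right) = \frac{13}{2} \left(-16\right) = -104$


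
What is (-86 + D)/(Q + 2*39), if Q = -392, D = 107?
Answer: -21/314 ≈ -0.066879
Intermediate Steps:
(-86 + D)/(Q + 2*39) = (-86 + 107)/(-392 + 2*39) = 21/(-392 + 78) = 21/(-314) = 21*(-1/314) = -21/314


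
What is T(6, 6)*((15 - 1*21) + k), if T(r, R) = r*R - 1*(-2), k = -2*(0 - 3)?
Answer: 0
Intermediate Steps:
k = 6 (k = -2*(-3) = 6)
T(r, R) = 2 + R*r (T(r, R) = R*r + 2 = 2 + R*r)
T(6, 6)*((15 - 1*21) + k) = (2 + 6*6)*((15 - 1*21) + 6) = (2 + 36)*((15 - 21) + 6) = 38*(-6 + 6) = 38*0 = 0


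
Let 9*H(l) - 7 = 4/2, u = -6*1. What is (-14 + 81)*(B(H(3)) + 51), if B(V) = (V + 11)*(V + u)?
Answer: -603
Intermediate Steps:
u = -6
H(l) = 1 (H(l) = 7/9 + (4/2)/9 = 7/9 + (4*(½))/9 = 7/9 + (⅑)*2 = 7/9 + 2/9 = 1)
B(V) = (-6 + V)*(11 + V) (B(V) = (V + 11)*(V - 6) = (11 + V)*(-6 + V) = (-6 + V)*(11 + V))
(-14 + 81)*(B(H(3)) + 51) = (-14 + 81)*((-66 + 1² + 5*1) + 51) = 67*((-66 + 1 + 5) + 51) = 67*(-60 + 51) = 67*(-9) = -603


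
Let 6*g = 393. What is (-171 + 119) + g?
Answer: 27/2 ≈ 13.500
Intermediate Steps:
g = 131/2 (g = (1/6)*393 = 131/2 ≈ 65.500)
(-171 + 119) + g = (-171 + 119) + 131/2 = -52 + 131/2 = 27/2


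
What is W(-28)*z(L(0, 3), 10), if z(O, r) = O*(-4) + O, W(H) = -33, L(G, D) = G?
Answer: 0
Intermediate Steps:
z(O, r) = -3*O (z(O, r) = -4*O + O = -3*O)
W(-28)*z(L(0, 3), 10) = -(-99)*0 = -33*0 = 0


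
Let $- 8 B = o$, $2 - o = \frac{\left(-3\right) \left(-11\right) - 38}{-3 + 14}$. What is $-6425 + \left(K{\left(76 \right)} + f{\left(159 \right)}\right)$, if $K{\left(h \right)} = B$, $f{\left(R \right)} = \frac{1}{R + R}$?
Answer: $- \frac{89902849}{13992} \approx -6425.3$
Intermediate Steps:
$o = \frac{27}{11}$ ($o = 2 - \frac{\left(-3\right) \left(-11\right) - 38}{-3 + 14} = 2 - \frac{33 - 38}{11} = 2 - \left(-5\right) \frac{1}{11} = 2 - - \frac{5}{11} = 2 + \frac{5}{11} = \frac{27}{11} \approx 2.4545$)
$B = - \frac{27}{88}$ ($B = \left(- \frac{1}{8}\right) \frac{27}{11} = - \frac{27}{88} \approx -0.30682$)
$f{\left(R \right)} = \frac{1}{2 R}$
$K{\left(h \right)} = - \frac{27}{88}$
$-6425 + \left(K{\left(76 \right)} + f{\left(159 \right)}\right) = -6425 - \left(\frac{27}{88} - \frac{1}{2 \cdot 159}\right) = -6425 + \left(- \frac{27}{88} + \frac{1}{2} \cdot \frac{1}{159}\right) = -6425 + \left(- \frac{27}{88} + \frac{1}{318}\right) = -6425 - \frac{4249}{13992} = - \frac{89902849}{13992}$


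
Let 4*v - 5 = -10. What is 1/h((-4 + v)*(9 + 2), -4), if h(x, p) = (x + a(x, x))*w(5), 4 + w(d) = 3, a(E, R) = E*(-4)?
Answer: -4/693 ≈ -0.0057720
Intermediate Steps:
v = -5/4 (v = 5/4 + (1/4)*(-10) = 5/4 - 5/2 = -5/4 ≈ -1.2500)
a(E, R) = -4*E
w(d) = -1 (w(d) = -4 + 3 = -1)
h(x, p) = 3*x (h(x, p) = (x - 4*x)*(-1) = -3*x*(-1) = 3*x)
1/h((-4 + v)*(9 + 2), -4) = 1/(3*((-4 - 5/4)*(9 + 2))) = 1/(3*(-21/4*11)) = 1/(3*(-231/4)) = 1/(-693/4) = -4/693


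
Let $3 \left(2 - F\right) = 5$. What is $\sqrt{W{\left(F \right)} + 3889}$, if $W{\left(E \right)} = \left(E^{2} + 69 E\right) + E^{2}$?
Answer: $\frac{\sqrt{35210}}{3} \approx 62.548$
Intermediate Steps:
$F = \frac{1}{3}$ ($F = 2 - \frac{5}{3} = \frac{1}{3} \approx 0.33333$)
$W{\left(E \right)} = 2 E^{2} + 69 E$
$\sqrt{W{\left(F \right)} + 3889} = \sqrt{\frac{69 + 2 \cdot \frac{1}{3}}{3} + 3889} = \sqrt{\frac{69 + \frac{2}{3}}{3} + 3889} = \sqrt{\frac{1}{3} \cdot \frac{209}{3} + 3889} = \sqrt{\frac{209}{9} + 3889} = \sqrt{\frac{35210}{9}} = \frac{\sqrt{35210}}{3}$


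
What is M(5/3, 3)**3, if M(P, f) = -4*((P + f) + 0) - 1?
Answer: -205379/27 ≈ -7606.6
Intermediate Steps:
M(P, f) = -1 - 4*P - 4*f (M(P, f) = -4*(P + f) - 1 = (-4*P - 4*f) - 1 = -1 - 4*P - 4*f)
M(5/3, 3)**3 = (-1 - 20/3 - 4*3)**3 = (-1 - 20/3 - 12)**3 = (-59/3)**3 = -205379/27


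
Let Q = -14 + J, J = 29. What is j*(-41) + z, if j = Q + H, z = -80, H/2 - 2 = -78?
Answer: 5537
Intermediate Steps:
H = -152 (H = 4 + 2*(-78) = 4 - 156 = -152)
Q = 15 (Q = -14 + 29 = 15)
j = -137 (j = 15 - 152 = -137)
j*(-41) + z = -137*(-41) - 80 = 5617 - 80 = 5537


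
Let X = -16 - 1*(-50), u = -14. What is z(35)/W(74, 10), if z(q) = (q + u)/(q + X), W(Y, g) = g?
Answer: 7/230 ≈ 0.030435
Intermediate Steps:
X = 34 (X = -16 + 50 = 34)
z(q) = (-14 + q)/(34 + q) (z(q) = (q - 14)/(q + 34) = (-14 + q)/(34 + q))
z(35)/W(74, 10) = ((-14 + 35)/(34 + 35))/10 = (21/69)*(⅒) = ((1/69)*21)*(⅒) = (7/23)*(⅒) = 7/230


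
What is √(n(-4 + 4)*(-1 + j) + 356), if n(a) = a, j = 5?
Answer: 2*√89 ≈ 18.868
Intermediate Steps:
√(n(-4 + 4)*(-1 + j) + 356) = √((-4 + 4)*(-1 + 5) + 356) = √(0*4 + 356) = √(0 + 356) = √356 = 2*√89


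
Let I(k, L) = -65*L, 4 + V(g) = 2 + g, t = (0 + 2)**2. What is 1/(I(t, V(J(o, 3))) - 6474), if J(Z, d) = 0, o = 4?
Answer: -1/6344 ≈ -0.00015763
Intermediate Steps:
t = 4 (t = 2**2 = 4)
V(g) = -2 + g (V(g) = -4 + (2 + g) = -2 + g)
1/(I(t, V(J(o, 3))) - 6474) = 1/(-65*(-2 + 0) - 6474) = 1/(-65*(-2) - 6474) = 1/(130 - 6474) = 1/(-6344) = -1/6344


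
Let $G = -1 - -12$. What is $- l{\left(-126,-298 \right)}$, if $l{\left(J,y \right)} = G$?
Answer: $-11$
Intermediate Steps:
$G = 11$ ($G = -1 + 12 = 11$)
$l{\left(J,y \right)} = 11$
$- l{\left(-126,-298 \right)} = \left(-1\right) 11 = -11$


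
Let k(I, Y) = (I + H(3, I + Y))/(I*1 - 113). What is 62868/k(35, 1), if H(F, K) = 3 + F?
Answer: -4903704/41 ≈ -1.1960e+5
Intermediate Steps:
k(I, Y) = (6 + I)/(-113 + I) (k(I, Y) = (I + (3 + 3))/(I*1 - 113) = (I + 6)/(I - 113) = (6 + I)/(-113 + I))
62868/k(35, 1) = 62868/(((6 + 35)/(-113 + 35))) = 62868/((41/(-78))) = 62868/((-1/78*41)) = 62868/(-41/78) = 62868*(-78/41) = -4903704/41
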